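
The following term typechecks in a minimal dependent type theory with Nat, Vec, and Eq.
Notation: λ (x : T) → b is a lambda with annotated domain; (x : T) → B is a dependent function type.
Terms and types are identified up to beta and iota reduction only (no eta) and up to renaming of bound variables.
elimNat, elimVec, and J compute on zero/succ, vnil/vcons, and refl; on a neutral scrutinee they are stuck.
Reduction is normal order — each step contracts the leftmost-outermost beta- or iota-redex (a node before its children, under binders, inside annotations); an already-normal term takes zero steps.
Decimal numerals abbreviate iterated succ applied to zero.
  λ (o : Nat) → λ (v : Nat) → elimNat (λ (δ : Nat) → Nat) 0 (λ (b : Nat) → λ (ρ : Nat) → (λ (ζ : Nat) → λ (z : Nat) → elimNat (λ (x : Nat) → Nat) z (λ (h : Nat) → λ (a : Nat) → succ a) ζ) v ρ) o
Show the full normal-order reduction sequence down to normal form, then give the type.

normal-order reduction sequence:
  λ (o : Nat) → λ (v : Nat) → elimNat (λ (δ : Nat) → Nat) 0 (λ (b : Nat) → λ (ρ : Nat) → (λ (ζ : Nat) → λ (z : Nat) → elimNat (λ (x : Nat) → Nat) z (λ (h : Nat) → λ (a : Nat) → succ a) ζ) v ρ) o
  ~> λ (o : Nat) → λ (v : Nat) → elimNat (λ (δ : Nat) → Nat) 0 (λ (b : Nat) → λ (ρ : Nat) → (λ (ζ : Nat) → elimNat (λ (z : Nat) → Nat) ζ (λ (x : Nat) → λ (h : Nat) → succ h) v) ρ) o
  ~> λ (o : Nat) → λ (v : Nat) → elimNat (λ (δ : Nat) → Nat) 0 (λ (b : Nat) → λ (ρ : Nat) → elimNat (λ (ζ : Nat) → Nat) ρ (λ (z : Nat) → λ (x : Nat) → succ x) v) o
inferred type:
  (o : Nat) → (v : Nat) → Nat


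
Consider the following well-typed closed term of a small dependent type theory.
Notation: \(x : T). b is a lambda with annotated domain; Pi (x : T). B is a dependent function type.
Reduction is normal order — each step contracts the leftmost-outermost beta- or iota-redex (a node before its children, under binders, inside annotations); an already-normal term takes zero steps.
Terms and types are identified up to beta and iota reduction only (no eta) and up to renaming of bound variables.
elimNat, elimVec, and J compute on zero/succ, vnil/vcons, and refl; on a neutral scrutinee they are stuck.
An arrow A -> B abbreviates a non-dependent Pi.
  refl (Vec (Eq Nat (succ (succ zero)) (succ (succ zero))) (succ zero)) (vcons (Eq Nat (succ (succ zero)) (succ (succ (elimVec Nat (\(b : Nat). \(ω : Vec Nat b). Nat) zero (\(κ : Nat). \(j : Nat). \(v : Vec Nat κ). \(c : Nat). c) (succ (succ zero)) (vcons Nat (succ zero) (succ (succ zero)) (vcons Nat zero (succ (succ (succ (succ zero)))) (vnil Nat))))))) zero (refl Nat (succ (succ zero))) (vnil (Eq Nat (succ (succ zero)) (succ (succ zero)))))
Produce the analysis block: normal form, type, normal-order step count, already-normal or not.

normal form:
  refl (Vec (Eq Nat (succ (succ zero)) (succ (succ zero))) (succ zero)) (vcons (Eq Nat (succ (succ zero)) (succ (succ zero))) zero (refl Nat (succ (succ zero))) (vnil (Eq Nat (succ (succ zero)) (succ (succ zero)))))
type:
  Eq (Vec (Eq Nat (succ (succ zero)) (succ (succ zero))) (succ zero)) (vcons (Eq Nat (succ (succ zero)) (succ (succ zero))) zero (refl Nat (succ (succ zero))) (vnil (Eq Nat (succ (succ zero)) (succ (succ zero))))) (vcons (Eq Nat (succ (succ zero)) (succ (succ zero))) zero (refl Nat (succ (succ zero))) (vnil (Eq Nat (succ (succ zero)) (succ (succ zero)))))
normal-order step count: 11
started in normal form: no
first redex: an elimVec iota-redex


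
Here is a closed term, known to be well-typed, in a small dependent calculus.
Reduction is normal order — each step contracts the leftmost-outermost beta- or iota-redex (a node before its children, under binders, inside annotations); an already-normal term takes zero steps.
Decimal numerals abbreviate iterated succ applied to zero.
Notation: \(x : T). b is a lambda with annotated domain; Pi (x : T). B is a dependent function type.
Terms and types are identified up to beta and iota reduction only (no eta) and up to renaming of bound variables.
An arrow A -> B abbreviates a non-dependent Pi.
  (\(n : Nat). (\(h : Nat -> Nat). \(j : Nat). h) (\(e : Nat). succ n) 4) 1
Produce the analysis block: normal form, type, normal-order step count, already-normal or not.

reduced normal form:
  \(n : Nat). 2
type:
  Nat -> Nat
reduction steps (normal order): 3
already normal: no
first redex: a beta-redex


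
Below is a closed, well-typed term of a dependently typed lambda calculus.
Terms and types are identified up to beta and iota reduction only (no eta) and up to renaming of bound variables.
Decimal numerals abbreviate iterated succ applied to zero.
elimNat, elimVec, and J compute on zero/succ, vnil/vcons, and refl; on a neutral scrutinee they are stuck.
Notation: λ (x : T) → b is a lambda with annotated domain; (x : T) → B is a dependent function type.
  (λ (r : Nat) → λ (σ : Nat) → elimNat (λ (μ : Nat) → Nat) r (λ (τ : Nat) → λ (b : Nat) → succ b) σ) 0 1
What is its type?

inferred type:
  Nat


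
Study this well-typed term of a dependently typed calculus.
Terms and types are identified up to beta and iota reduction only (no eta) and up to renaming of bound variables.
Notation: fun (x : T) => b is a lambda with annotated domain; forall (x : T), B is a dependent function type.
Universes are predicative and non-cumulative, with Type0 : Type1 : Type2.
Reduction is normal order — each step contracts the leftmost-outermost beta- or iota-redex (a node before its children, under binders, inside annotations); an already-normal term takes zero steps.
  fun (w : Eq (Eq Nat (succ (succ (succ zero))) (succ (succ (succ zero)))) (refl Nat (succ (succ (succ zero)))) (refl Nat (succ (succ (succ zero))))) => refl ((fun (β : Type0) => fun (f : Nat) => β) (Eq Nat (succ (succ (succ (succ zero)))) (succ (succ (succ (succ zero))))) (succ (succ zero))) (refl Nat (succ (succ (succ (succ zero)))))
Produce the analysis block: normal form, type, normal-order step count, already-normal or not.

normal form:
  fun (w : Eq (Eq Nat (succ (succ (succ zero))) (succ (succ (succ zero)))) (refl Nat (succ (succ (succ zero)))) (refl Nat (succ (succ (succ zero))))) => refl (Eq Nat (succ (succ (succ (succ zero)))) (succ (succ (succ (succ zero))))) (refl Nat (succ (succ (succ (succ zero)))))
the term's type:
  forall (w : Eq (Eq Nat (succ (succ (succ zero))) (succ (succ (succ zero)))) (refl Nat (succ (succ (succ zero)))) (refl Nat (succ (succ (succ zero))))), Eq (Eq Nat (succ (succ (succ (succ zero)))) (succ (succ (succ (succ zero))))) (refl Nat (succ (succ (succ (succ zero))))) (refl Nat (succ (succ (succ (succ zero)))))
reduction steps (normal order): 2
already normal: no
first redex: a beta-redex


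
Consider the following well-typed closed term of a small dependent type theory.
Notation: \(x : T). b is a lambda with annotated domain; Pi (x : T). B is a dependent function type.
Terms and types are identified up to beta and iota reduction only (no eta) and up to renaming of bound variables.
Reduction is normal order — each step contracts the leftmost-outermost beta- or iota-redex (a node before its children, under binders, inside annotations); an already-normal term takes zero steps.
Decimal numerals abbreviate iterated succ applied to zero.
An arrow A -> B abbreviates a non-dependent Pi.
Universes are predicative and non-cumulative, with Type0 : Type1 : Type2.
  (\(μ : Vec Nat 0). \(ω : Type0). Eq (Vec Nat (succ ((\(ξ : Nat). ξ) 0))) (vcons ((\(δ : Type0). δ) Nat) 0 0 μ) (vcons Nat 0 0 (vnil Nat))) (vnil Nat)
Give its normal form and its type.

normal form:
  \(μ : Type0). Eq (Vec Nat 1) (vcons Nat 0 0 (vnil Nat)) (vcons Nat 0 0 (vnil Nat))
type:
  Type0 -> Type0
observation: 3 normal-order steps normalize the term, beginning with a beta-redex.


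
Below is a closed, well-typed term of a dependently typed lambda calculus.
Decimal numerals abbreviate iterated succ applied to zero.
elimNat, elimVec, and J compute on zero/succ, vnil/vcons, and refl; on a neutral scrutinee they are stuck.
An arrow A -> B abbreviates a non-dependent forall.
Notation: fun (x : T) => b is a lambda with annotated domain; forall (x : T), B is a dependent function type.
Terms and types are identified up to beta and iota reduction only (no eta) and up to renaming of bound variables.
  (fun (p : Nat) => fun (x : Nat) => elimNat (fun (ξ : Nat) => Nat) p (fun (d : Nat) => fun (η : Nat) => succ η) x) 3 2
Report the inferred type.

type:
  Nat


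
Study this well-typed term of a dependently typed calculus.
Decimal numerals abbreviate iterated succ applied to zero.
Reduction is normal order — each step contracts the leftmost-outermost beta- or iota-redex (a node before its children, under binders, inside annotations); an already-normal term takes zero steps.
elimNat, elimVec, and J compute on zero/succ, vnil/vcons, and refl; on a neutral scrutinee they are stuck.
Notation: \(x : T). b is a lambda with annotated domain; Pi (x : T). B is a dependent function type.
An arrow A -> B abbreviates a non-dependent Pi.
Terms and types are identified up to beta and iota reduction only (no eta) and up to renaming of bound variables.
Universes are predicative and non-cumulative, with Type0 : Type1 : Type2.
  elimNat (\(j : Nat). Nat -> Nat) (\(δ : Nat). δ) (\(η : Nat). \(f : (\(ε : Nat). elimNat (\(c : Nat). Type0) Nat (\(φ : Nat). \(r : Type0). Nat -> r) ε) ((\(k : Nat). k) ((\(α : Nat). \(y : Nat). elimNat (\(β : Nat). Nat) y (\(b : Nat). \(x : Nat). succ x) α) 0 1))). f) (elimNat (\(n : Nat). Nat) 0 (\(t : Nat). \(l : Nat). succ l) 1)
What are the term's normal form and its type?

reduced normal form:
  \(j : Nat). j
inferred type:
  Nat -> Nat
observation: reduction starts at a beta-redex, and 17 normal-order steps reach the normal form.


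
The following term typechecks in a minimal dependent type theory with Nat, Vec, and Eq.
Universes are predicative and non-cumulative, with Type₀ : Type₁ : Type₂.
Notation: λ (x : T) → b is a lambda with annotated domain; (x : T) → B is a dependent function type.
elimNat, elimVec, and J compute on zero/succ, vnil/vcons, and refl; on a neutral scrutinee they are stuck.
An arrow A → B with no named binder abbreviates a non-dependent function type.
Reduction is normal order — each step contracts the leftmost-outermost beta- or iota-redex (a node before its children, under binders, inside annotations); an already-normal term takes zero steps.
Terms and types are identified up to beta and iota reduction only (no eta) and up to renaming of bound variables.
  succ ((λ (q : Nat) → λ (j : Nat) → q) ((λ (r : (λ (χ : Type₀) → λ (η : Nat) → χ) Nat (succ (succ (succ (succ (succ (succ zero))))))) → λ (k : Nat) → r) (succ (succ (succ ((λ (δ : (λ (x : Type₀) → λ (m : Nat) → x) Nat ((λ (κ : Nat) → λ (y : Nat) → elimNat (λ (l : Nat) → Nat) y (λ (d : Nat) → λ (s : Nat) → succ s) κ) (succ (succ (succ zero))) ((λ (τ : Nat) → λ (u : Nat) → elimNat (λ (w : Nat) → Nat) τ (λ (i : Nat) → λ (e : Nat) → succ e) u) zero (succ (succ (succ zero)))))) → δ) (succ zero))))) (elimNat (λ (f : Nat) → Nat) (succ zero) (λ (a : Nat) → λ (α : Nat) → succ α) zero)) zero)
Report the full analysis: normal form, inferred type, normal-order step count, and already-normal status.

reduced normal form:
  succ (succ (succ (succ (succ zero))))
the term's type:
  Nat
normal-order step count: 5
term was already normal: no
first contracted redex: a beta-redex


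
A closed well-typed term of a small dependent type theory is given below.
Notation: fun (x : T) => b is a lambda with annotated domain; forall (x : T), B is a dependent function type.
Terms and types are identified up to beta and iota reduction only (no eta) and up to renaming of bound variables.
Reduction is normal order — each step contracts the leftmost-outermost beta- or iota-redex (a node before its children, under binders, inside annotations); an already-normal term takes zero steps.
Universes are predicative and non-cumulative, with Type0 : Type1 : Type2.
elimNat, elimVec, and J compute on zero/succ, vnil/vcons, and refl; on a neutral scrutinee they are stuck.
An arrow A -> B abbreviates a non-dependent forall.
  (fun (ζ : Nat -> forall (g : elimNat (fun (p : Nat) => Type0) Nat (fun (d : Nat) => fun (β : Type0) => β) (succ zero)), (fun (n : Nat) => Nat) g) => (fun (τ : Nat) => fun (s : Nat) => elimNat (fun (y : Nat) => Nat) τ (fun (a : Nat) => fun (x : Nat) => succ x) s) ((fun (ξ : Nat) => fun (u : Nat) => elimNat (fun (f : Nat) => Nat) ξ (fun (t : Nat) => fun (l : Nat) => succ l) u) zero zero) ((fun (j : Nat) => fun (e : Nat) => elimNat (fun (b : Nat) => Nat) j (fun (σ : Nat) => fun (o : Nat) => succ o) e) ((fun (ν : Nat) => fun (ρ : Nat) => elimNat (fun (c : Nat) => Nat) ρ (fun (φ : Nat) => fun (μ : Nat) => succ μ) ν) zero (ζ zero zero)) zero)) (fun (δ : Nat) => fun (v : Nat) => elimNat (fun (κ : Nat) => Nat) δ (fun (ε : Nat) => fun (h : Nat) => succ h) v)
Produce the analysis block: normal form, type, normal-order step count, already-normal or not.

normal form:
  zero
type:
  Nat
reduction steps (normal order): 16
started in normal form: no
first contracted redex: a beta-redex


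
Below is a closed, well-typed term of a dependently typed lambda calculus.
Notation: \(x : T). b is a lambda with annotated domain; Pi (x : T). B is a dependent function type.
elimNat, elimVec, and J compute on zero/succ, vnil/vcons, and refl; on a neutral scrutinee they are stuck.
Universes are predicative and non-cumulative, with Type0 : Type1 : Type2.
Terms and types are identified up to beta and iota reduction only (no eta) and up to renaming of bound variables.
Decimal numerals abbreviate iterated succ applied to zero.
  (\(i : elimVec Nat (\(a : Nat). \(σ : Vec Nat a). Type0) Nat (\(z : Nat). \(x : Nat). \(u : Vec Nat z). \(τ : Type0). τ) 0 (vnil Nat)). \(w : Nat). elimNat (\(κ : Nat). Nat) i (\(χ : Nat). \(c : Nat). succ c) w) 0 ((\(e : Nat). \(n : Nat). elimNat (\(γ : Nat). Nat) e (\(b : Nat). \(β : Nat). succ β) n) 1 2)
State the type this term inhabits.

the term's type:
  Nat


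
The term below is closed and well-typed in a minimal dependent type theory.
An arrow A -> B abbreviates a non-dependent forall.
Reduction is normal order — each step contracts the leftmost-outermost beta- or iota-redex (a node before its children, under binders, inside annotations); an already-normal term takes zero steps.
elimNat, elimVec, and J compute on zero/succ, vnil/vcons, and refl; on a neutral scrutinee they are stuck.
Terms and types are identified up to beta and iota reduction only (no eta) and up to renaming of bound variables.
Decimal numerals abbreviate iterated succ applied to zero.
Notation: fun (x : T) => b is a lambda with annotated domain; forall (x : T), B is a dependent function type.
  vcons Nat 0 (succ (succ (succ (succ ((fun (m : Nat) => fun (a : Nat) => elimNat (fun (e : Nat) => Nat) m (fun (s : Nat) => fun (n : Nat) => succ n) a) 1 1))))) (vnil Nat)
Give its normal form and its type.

normal form:
  vcons Nat 0 6 (vnil Nat)
type:
  Vec Nat 1
observation: the term reaches its normal form after 6 normal-order steps.


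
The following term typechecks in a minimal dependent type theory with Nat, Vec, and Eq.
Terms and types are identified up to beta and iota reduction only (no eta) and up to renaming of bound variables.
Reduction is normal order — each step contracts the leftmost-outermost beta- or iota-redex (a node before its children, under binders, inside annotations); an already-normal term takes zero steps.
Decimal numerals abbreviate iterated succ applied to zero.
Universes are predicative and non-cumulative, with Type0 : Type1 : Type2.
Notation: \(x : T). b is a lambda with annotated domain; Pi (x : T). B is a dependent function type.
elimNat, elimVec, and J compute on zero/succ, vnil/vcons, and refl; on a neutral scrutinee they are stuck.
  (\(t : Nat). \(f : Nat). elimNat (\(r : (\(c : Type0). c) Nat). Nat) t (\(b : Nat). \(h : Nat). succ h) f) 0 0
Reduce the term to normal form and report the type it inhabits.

reduced normal form:
  0
type:
  Nat
observation: 3 normal-order steps normalize the term, beginning with a beta-redex.


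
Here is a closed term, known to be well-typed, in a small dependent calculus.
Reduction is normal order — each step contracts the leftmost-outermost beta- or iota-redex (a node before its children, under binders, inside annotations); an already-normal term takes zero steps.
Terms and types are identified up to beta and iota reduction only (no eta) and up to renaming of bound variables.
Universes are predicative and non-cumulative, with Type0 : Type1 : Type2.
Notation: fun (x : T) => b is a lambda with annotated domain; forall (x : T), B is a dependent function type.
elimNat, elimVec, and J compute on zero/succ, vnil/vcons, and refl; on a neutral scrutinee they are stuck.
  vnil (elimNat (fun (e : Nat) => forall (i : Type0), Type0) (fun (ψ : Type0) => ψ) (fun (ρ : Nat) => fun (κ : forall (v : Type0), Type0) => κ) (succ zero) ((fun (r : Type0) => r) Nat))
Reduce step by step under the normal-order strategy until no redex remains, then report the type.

normal-order reduction sequence:
  vnil (elimNat (fun (e : Nat) => forall (i : Type0), Type0) (fun (ψ : Type0) => ψ) (fun (ρ : Nat) => fun (κ : forall (v : Type0), Type0) => κ) (succ zero) ((fun (r : Type0) => r) Nat))
  ~> vnil ((fun (e : Nat) => fun (i : forall (ψ : Type0), Type0) => i) zero (elimNat (fun (ρ : Nat) => forall (κ : Type0), Type0) (fun (v : Type0) => v) (fun (r : Nat) => fun (δ : forall (ξ : Type0), Type0) => δ) zero) ((fun (η : Type0) => η) Nat))
  ~> vnil ((fun (e : forall (i : Type0), Type0) => e) (elimNat (fun (ψ : Nat) => forall (ρ : Type0), Type0) (fun (κ : Type0) => κ) (fun (v : Nat) => fun (r : forall (δ : Type0), Type0) => r) zero) ((fun (ξ : Type0) => ξ) Nat))
  ~> vnil (elimNat (fun (e : Nat) => forall (i : Type0), Type0) (fun (ψ : Type0) => ψ) (fun (ρ : Nat) => fun (κ : forall (v : Type0), Type0) => κ) zero ((fun (r : Type0) => r) Nat))
  ~> vnil ((fun (e : Type0) => e) ((fun (i : Type0) => i) Nat))
  ~> vnil ((fun (e : Type0) => e) Nat)
  ~> vnil Nat
inferred type:
  Vec Nat zero


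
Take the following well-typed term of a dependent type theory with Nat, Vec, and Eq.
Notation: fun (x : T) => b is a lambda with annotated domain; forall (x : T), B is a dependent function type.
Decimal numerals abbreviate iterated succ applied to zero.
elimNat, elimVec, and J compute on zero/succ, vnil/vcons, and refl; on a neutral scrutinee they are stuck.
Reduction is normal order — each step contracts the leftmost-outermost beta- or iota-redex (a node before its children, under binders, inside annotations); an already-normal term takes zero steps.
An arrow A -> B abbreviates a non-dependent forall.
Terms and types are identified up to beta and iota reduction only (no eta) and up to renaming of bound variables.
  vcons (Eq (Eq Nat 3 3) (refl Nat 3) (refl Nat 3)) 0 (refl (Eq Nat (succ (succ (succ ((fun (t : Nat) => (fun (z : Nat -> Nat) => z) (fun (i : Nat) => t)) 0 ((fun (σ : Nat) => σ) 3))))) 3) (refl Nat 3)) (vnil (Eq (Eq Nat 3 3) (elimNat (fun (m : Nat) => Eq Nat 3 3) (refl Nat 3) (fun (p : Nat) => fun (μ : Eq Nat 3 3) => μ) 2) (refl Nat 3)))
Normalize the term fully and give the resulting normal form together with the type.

normal form:
  vcons (Eq (Eq Nat 3 3) (refl Nat 3) (refl Nat 3)) 0 (refl (Eq Nat 3 3) (refl Nat 3)) (vnil (Eq (Eq Nat 3 3) (refl Nat 3) (refl Nat 3)))
type:
  Vec (Eq (Eq Nat 3 3) (refl Nat 3) (refl Nat 3)) 1
observation: 10 normal-order steps separate the term from its normal form.


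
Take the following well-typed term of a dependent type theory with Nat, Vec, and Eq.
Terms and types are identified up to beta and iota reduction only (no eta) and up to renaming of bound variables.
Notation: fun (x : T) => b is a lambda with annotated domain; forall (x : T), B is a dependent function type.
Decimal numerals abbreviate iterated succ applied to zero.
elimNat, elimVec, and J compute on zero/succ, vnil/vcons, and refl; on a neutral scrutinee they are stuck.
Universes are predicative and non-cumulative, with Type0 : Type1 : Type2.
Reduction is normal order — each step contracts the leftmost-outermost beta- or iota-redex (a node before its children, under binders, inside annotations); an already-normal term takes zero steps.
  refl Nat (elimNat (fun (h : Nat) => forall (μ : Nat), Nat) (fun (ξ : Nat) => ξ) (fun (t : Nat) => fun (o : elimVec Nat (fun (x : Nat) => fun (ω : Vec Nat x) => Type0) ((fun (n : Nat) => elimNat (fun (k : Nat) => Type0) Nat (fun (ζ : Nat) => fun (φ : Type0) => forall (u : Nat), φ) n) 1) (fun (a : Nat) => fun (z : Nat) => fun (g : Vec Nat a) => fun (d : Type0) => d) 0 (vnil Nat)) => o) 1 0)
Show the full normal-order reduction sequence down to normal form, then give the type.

normal-order reduction sequence:
  refl Nat (elimNat (fun (h : Nat) => forall (μ : Nat), Nat) (fun (ξ : Nat) => ξ) (fun (t : Nat) => fun (o : elimVec Nat (fun (x : Nat) => fun (ω : Vec Nat x) => Type0) ((fun (n : Nat) => elimNat (fun (k : Nat) => Type0) Nat (fun (ζ : Nat) => fun (φ : Type0) => forall (u : Nat), φ) n) 1) (fun (a : Nat) => fun (z : Nat) => fun (g : Vec Nat a) => fun (d : Type0) => d) 0 (vnil Nat)) => o) 1 0)
  ~> refl Nat ((fun (h : Nat) => fun (μ : elimVec Nat (fun (ξ : Nat) => fun (t : Vec Nat ξ) => Type0) ((fun (o : Nat) => elimNat (fun (x : Nat) => Type0) Nat (fun (ω : Nat) => fun (n : Type0) => forall (k : Nat), n) o) 1) (fun (ζ : Nat) => fun (φ : Nat) => fun (u : Vec Nat ζ) => fun (a : Type0) => a) 0 (vnil Nat)) => μ) 0 (elimNat (fun (z : Nat) => forall (g : Nat), Nat) (fun (d : Nat) => d) (fun (b : Nat) => fun (ν : elimVec Nat (fun (w : Nat) => fun (η : Vec Nat w) => Type0) ((fun (q : Nat) => elimNat (fun (θ : Nat) => Type0) Nat (fun (γ : Nat) => fun (σ : Type0) => forall (β : Nat), σ) q) 1) (fun (y : Nat) => fun (α : Nat) => fun (l : Vec Nat y) => fun (ε : Type0) => ε) 0 (vnil Nat)) => ν) 0) 0)
  ~> refl Nat ((fun (h : elimVec Nat (fun (μ : Nat) => fun (ξ : Vec Nat μ) => Type0) ((fun (t : Nat) => elimNat (fun (o : Nat) => Type0) Nat (fun (x : Nat) => fun (ω : Type0) => forall (n : Nat), ω) t) 1) (fun (k : Nat) => fun (ζ : Nat) => fun (φ : Vec Nat k) => fun (u : Type0) => u) 0 (vnil Nat)) => h) (elimNat (fun (a : Nat) => forall (z : Nat), Nat) (fun (g : Nat) => g) (fun (d : Nat) => fun (b : elimVec Nat (fun (ν : Nat) => fun (w : Vec Nat ν) => Type0) ((fun (η : Nat) => elimNat (fun (q : Nat) => Type0) Nat (fun (θ : Nat) => fun (γ : Type0) => forall (σ : Nat), γ) η) 1) (fun (β : Nat) => fun (y : Nat) => fun (α : Vec Nat β) => fun (l : Type0) => l) 0 (vnil Nat)) => b) 0) 0)
  ~> refl Nat (elimNat (fun (h : Nat) => forall (μ : Nat), Nat) (fun (ξ : Nat) => ξ) (fun (t : Nat) => fun (o : elimVec Nat (fun (x : Nat) => fun (ω : Vec Nat x) => Type0) ((fun (n : Nat) => elimNat (fun (k : Nat) => Type0) Nat (fun (ζ : Nat) => fun (φ : Type0) => forall (u : Nat), φ) n) 1) (fun (a : Nat) => fun (z : Nat) => fun (g : Vec Nat a) => fun (d : Type0) => d) 0 (vnil Nat)) => o) 0 0)
  ~> refl Nat ((fun (h : Nat) => h) 0)
  ~> refl Nat 0
inferred type:
  Eq Nat 0 0


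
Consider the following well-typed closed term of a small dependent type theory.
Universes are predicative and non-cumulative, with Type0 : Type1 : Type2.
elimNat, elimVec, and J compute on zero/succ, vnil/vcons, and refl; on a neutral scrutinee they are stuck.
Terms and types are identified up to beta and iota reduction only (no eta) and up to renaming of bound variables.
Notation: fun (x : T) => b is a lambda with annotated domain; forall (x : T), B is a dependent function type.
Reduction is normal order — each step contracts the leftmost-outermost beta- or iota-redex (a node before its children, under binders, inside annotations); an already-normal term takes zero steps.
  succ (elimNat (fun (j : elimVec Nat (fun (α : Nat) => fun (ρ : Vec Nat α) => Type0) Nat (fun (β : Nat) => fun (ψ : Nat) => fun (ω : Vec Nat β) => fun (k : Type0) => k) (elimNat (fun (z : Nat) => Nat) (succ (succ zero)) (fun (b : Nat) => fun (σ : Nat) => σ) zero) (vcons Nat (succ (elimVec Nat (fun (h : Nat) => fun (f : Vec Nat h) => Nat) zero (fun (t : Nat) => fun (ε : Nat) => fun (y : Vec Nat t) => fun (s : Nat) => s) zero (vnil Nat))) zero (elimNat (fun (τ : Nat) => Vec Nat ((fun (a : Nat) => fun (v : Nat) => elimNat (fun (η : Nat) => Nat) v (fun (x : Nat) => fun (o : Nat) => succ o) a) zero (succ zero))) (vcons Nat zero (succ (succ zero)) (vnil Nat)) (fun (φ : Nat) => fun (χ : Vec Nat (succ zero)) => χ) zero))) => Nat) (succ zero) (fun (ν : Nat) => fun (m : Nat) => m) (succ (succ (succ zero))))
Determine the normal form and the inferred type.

resulting normal form:
  succ (succ zero)
type:
  Nat
observation: 10 normal-order steps normalize the term, beginning with an elimNat iota-redex.


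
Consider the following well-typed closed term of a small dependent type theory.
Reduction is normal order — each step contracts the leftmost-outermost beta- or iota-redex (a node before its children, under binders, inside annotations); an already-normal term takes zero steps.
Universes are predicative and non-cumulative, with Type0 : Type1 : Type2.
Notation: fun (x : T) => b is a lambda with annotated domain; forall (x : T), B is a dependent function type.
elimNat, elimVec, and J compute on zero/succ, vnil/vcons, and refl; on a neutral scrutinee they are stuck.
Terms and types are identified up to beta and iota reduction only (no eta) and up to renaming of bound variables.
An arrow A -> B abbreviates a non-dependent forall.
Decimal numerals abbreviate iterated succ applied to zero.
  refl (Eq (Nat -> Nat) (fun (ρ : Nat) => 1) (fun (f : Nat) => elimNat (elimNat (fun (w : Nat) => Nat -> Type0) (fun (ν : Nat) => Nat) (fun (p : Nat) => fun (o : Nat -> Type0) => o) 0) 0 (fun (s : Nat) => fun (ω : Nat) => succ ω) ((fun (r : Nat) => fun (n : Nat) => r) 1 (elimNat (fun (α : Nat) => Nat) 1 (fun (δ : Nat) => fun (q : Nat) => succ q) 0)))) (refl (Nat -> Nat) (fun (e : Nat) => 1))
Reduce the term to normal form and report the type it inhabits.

resulting normal form:
  refl (Eq (Nat -> Nat) (fun (ρ : Nat) => 1) (fun (f : Nat) => 1)) (refl (Nat -> Nat) (fun (w : Nat) => 1))
type:
  Eq (Eq (Nat -> Nat) (fun (ρ : Nat) => 1) (fun (f : Nat) => 1)) (refl (Nat -> Nat) (fun (w : Nat) => 1)) (refl (Nat -> Nat) (fun (ν : Nat) => 1))


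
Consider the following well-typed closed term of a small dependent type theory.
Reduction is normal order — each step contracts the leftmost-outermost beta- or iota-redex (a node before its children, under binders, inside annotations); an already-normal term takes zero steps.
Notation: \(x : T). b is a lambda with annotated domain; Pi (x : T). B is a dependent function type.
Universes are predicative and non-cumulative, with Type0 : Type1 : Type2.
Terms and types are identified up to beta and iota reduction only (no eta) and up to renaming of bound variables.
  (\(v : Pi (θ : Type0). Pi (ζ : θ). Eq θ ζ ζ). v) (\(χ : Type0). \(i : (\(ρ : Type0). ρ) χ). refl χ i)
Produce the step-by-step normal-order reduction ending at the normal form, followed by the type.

reduction (normal order):
  (\(v : Pi (θ : Type0). Pi (ζ : θ). Eq θ ζ ζ). v) (\(χ : Type0). \(i : (\(ρ : Type0). ρ) χ). refl χ i)
  ~> \(v : Type0). \(θ : (\(ζ : Type0). ζ) v). refl v θ
  ~> \(v : Type0). \(θ : v). refl v θ
the term's type:
  Pi (v : Type0). Pi (θ : v). Eq v θ θ


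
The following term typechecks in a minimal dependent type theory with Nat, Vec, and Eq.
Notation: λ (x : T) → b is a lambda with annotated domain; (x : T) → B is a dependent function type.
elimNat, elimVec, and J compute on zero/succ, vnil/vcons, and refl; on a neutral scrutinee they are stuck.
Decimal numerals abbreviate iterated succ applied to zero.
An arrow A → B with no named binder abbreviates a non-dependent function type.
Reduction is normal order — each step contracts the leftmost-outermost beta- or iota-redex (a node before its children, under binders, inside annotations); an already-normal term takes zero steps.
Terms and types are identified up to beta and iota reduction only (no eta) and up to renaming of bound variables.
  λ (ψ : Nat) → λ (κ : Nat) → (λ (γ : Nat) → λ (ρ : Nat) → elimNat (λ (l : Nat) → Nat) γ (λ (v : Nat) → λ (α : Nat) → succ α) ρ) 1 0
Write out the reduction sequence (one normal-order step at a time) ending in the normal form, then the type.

normal-order reduction:
  λ (ψ : Nat) → λ (κ : Nat) → (λ (γ : Nat) → λ (ρ : Nat) → elimNat (λ (l : Nat) → Nat) γ (λ (v : Nat) → λ (α : Nat) → succ α) ρ) 1 0
  ~> λ (ψ : Nat) → λ (κ : Nat) → (λ (γ : Nat) → elimNat (λ (ρ : Nat) → Nat) 1 (λ (l : Nat) → λ (v : Nat) → succ v) γ) 0
  ~> λ (ψ : Nat) → λ (κ : Nat) → elimNat (λ (γ : Nat) → Nat) 1 (λ (ρ : Nat) → λ (l : Nat) → succ l) 0
  ~> λ (ψ : Nat) → λ (κ : Nat) → 1
the term's type:
  Nat → Nat → Nat


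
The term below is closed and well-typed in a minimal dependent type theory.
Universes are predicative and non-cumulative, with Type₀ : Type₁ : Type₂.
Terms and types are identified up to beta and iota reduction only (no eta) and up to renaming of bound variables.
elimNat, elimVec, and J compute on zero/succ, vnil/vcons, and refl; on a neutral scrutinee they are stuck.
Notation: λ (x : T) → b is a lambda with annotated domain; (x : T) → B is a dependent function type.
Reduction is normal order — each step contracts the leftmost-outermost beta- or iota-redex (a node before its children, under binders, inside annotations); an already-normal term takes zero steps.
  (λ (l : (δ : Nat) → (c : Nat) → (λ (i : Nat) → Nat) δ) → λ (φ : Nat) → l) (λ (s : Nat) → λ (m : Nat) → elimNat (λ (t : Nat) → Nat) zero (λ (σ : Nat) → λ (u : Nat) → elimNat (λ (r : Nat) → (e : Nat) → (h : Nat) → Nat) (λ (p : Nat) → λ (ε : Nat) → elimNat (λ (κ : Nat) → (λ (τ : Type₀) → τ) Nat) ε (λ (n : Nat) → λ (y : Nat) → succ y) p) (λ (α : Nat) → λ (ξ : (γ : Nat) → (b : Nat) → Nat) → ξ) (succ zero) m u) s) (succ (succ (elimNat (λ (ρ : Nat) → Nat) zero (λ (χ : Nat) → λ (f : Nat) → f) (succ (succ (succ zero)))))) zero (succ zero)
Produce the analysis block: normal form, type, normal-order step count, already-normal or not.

normal form:
  zero
the term's type:
  Nat
reduction steps (normal order): 5
started in normal form: no
first contracted redex: a beta-redex


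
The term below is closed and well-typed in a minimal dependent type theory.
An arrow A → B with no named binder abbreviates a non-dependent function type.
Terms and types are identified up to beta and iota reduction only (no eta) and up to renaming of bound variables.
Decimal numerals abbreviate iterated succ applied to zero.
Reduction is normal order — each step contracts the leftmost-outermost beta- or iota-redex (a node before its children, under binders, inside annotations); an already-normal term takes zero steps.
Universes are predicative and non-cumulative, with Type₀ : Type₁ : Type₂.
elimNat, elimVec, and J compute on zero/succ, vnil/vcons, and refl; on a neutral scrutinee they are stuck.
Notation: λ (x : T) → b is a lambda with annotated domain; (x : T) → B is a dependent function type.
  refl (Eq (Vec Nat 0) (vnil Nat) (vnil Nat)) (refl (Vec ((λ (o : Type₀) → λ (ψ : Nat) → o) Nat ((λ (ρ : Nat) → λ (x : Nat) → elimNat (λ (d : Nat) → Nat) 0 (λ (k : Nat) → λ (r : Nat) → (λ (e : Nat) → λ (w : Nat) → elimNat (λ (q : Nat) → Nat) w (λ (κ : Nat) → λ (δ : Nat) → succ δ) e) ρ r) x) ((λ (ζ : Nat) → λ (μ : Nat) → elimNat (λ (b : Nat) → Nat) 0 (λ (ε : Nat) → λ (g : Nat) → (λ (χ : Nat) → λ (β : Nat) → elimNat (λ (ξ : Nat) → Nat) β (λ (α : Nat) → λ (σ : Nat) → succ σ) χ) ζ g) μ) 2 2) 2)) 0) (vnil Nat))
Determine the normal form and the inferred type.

normal form:
  refl (Eq (Vec Nat 0) (vnil Nat) (vnil Nat)) (refl (Vec Nat 0) (vnil Nat))
the term's type:
  Eq (Eq (Vec Nat 0) (vnil Nat) (vnil Nat)) (refl (Vec Nat 0) (vnil Nat)) (refl (Vec Nat 0) (vnil Nat))
observation: the first redex contracted is a beta-redex; the normal form is reached in 2 normal-order steps.


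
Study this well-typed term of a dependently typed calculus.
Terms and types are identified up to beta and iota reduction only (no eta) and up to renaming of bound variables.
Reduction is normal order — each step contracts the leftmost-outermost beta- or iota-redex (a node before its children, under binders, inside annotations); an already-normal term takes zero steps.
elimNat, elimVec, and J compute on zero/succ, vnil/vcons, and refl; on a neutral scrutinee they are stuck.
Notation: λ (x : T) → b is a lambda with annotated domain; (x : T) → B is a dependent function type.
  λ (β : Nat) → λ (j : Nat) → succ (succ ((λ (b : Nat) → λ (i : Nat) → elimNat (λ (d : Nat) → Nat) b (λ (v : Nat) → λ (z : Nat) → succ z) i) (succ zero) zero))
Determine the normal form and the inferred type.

resulting normal form:
  λ (β : Nat) → λ (j : Nat) → succ (succ (succ zero))
type:
  (β : Nat) → (j : Nat) → Nat
observation: 3 normal-order steps separate the term from its normal form.


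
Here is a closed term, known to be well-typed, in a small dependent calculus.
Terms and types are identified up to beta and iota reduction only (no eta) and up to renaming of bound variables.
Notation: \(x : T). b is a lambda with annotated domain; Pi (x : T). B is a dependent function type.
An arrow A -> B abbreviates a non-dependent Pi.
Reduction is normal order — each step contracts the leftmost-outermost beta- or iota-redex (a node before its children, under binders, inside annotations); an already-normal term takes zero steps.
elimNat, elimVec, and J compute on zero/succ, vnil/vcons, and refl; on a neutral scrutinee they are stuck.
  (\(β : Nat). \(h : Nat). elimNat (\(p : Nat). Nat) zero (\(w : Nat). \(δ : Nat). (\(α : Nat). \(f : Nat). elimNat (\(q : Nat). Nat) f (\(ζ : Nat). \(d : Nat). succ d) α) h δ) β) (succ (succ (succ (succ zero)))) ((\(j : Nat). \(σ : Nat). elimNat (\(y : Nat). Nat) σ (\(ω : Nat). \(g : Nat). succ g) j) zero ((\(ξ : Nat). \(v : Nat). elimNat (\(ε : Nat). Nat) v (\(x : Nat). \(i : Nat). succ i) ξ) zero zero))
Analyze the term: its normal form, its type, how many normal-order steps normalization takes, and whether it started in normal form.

reduced normal form:
  zero
inferred type:
  Nat
reduction steps (normal order): 51
term was already normal: no
first contracted redex: a beta-redex


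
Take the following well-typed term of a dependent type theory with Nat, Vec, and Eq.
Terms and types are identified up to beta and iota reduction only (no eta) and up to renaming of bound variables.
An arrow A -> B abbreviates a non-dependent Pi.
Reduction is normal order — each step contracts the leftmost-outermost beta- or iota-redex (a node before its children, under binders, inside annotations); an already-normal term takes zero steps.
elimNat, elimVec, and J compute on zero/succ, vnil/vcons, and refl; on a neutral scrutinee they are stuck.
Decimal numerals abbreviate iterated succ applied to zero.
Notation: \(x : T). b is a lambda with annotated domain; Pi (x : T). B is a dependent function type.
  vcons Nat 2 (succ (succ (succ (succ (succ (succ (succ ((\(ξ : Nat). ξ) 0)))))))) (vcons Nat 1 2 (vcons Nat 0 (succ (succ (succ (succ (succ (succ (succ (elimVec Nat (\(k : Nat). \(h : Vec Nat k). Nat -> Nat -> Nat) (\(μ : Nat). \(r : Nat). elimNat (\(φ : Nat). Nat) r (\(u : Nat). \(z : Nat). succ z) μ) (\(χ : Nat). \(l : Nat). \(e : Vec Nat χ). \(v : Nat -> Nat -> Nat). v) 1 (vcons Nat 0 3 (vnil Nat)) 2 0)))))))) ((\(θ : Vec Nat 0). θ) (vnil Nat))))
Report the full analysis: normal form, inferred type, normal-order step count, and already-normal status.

resulting normal form:
  vcons Nat 2 7 (vcons Nat 1 2 (vcons Nat 0 9 (vnil Nat)))
type:
  Vec Nat 3
reduction steps (normal order): 17
term was already normal: no
first redex: a beta-redex


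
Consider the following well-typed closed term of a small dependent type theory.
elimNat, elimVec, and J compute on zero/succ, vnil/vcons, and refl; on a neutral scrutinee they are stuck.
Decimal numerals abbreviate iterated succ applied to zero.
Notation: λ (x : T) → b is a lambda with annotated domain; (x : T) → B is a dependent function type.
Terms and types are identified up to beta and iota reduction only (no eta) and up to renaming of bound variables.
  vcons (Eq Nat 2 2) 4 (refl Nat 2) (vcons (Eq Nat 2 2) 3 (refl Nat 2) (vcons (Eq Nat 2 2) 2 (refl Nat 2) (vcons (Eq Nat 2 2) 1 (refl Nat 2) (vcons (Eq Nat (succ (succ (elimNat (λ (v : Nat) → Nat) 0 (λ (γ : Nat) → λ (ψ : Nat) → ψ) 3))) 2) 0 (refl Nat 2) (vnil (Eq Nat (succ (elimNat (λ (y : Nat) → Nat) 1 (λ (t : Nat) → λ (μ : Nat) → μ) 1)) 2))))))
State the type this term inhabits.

type:
  Vec (Eq Nat 2 2) 5


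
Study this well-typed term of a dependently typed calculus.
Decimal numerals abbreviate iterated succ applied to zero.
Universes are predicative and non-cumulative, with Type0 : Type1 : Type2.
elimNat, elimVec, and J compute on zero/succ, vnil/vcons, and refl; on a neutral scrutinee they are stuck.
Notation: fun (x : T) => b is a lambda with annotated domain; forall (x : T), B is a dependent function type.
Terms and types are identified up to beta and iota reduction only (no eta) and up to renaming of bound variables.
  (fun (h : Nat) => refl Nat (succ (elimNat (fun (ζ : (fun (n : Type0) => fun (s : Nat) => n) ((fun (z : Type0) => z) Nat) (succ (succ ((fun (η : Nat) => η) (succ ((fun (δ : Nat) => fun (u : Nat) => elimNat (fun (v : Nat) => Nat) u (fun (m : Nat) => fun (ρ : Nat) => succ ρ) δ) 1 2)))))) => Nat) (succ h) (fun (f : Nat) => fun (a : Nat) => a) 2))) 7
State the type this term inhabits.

type:
  Eq Nat 9 9


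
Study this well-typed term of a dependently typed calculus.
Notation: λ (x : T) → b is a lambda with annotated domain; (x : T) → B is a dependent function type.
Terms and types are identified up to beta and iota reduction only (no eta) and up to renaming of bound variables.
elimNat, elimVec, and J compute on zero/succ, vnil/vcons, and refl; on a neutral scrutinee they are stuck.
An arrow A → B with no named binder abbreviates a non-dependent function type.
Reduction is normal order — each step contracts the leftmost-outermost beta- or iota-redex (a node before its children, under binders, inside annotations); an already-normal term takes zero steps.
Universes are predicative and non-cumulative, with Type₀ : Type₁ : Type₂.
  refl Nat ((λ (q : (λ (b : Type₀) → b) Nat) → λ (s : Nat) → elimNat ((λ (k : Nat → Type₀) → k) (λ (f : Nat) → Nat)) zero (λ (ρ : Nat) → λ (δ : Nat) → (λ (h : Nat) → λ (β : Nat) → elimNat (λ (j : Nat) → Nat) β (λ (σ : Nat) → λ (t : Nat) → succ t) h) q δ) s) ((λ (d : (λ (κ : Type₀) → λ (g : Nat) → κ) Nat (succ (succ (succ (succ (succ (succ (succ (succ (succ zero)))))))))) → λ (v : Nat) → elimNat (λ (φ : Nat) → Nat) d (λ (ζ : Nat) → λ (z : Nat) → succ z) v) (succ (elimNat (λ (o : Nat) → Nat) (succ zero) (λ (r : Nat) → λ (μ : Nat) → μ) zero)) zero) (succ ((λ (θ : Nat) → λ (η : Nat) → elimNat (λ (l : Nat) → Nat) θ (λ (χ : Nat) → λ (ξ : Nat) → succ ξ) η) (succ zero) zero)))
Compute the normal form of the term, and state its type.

reduced normal form:
  refl Nat (succ (succ (succ (succ zero))))
type:
  Eq Nat (succ (succ (succ (succ zero)))) (succ (succ (succ (succ zero))))


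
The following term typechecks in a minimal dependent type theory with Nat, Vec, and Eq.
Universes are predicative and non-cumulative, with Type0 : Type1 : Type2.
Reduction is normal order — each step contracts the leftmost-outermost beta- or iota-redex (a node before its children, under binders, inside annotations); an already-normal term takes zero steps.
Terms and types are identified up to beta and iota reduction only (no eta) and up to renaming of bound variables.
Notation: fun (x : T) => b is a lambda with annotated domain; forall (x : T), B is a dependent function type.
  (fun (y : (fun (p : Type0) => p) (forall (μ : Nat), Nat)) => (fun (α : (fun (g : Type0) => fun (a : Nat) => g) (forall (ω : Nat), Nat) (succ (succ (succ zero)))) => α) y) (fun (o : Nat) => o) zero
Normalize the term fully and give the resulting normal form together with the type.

normal form:
  zero
inferred type:
  Nat
observation: contracting a beta-redex first, the term normalizes in 3 steps.
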